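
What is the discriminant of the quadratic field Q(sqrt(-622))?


For K = Q(sqrt(d)) with d squarefree: disc(K) = d if d = 1 mod 4, and disc(K) = 4d if d = 2 or 3 mod 4.
Here d = -622, and d mod 4 = 2.
d = 2 mod 4, not 1 (O_K = Z[sqrt(d)]), so disc(K) = 4d = 4 * (-622) = -2488

-2488


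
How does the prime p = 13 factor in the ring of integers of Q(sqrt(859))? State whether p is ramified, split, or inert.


K = Q(sqrt(859)). Since d mod 4 = 3, disc(K) = 3436.
Check p | disc: 3436 mod 13 = 4.
p does not divide disc. Compute Legendre symbol (d/p):
1^((13-1)/2) mod 13 = 1
(d/p) = 1, so p splits: (p) = P*P' with e=1, f=1, g=2.
Therefore p is split.

split


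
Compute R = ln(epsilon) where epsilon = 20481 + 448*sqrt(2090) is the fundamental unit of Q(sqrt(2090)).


epsilon = 20481 + 448*sqrt(2090)
= 40962.0000
R = ln(40962.0000)
= 10.6204

10.6204


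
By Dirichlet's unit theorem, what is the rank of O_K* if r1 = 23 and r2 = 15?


By Dirichlet's unit theorem:
rank = r1 + r2 - 1
= 23 + 15 - 1
= 37

37


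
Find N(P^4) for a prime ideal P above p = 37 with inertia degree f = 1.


N(P^a) = p^(a*f)
= 37^(4*1)
= 37^4
= 1874161

1874161


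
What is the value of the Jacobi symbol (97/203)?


Compute (97/203) via quadratic reciprocity:
  reciprocity: (97/203) -> +(203/97)
  reduce: (9/97)
  reciprocity: (9/97) -> +(97/9)
  reduce: (7/9)
  reciprocity: (7/9) -> +(9/7)
  reduce: (2/7)
  pull out 2: (2/7) = +1  (since 7 mod 8 = 7)
  (1/7) = 1
Product of signs = 1

1


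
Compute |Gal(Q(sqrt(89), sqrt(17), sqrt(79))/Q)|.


The 3 square roots of distinct primes are multiplicatively independent over Q,
so [K:Q] = 2^3 and Gal(K/Q) is isomorphic to (Z/2Z)^3.
|Gal| = 2^3 = 8

8


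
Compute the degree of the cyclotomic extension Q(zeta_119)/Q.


The degree equals Euler's totient phi(119).
119 = 7 * 17
phi(119) = 96

96


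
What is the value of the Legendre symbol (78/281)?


p = 281 is prime, so compute (78/281) with the reciprocity algorithm (Jacobi-symbol steps: pull out 2s via (2/n), flip via reciprocity, reduce):
  pull out 2: (2/281) = +1  (since 281 mod 8 = 1)
  reciprocity: (39/281) -> +(281/39)
  reduce: (8/39)
  pull out 2: (2/39) = +1  (since 39 mod 8 = 7)
  pull out 2: (2/39) = +1  (since 39 mod 8 = 7)
  pull out 2: (2/39) = +1  (since 39 mod 8 = 7)
  (1/39) = 1
Product of signs = 1
(78/281) = 1

1


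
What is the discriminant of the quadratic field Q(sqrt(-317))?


For K = Q(sqrt(d)) with d squarefree: disc(K) = d if d = 1 mod 4, and disc(K) = 4d if d = 2 or 3 mod 4.
Here d = -317, and d mod 4 = 3.
d = 3 mod 4, not 1 (O_K = Z[sqrt(d)]), so disc(K) = 4d = 4 * (-317) = -1268

-1268


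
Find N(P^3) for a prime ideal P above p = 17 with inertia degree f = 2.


N(P^a) = p^(a*f)
= 17^(3*2)
= 17^6
= 24137569

24137569


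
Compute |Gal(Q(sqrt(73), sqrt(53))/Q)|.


The 2 square roots of distinct primes are multiplicatively independent over Q,
so [K:Q] = 2^2 and Gal(K/Q) is isomorphic to (Z/2Z)^2.
|Gal| = 2^2 = 4

4


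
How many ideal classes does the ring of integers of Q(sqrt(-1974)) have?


K = Q(sqrt(-1974)). d mod 4 = 2, so D = disc(K) = 4d = -7896
h(K) equals the number of primitive reduced positive-definite forms (a, b, c) = a*x^2 + b*x*y + c*y^2 with b^2 - 4ac = D,
where reduced means |b| <= a <= c, with b >= 0 whenever |b| = a or a = c, and primitive means gcd(a, b, c) = 1.
Reduced forces 3a^2 <= |D| = 7896, so 1 <= a <= 51; b must have the parity of D, and c = (b^2 - D)/(4a) must be an integer >= a.
Enumerate a = 1..51, b in [-a, a]:
  a=1: (1, 0, 1974)  [1]
  a=2: (2, 0, 987)  [1]
  a=3: (3, 0, 658)  [1]
  a=4: none
  a=5: (5, -2, 395), (5, 2, 395)  [2]
  a=6: (6, 0, 329)  [1]
  a=7: (7, 0, 282)  [1]
  a=8..9: none
  a=10: (10, -8, 199), (10, 8, 199)  [2]
  a=11..13: none
  a=14: (14, 0, 141)  [1]
  a=15: (15, -12, 134), (15, 12, 134)  [2]
  a=16: none
  a=17: (17, -14, 119), (17, 14, 119)  [2]
  a=18..20: none
  a=21: (21, 0, 94)  [1]
  a=22: none
  a=23: (23, -4, 86), (23, 4, 86)  [2]
  a=24: none
  a=25: (25, -2, 79), (25, 2, 79)  [2]
  a=26..29: none
  a=30: (30, -12, 67), (30, 12, 67)  [2]
  a=31: (31, -28, 70), (31, 28, 70)  [2]
  a=32..33: none
  a=34: (34, -20, 61), (34, 20, 61)  [2]
  a=35: (35, -28, 62), (35, 28, 62)  [2]
  a=36..41: none
  a=42: (42, 0, 47)  [1]
  a=43: (43, -4, 46), (43, 4, 46)  [2]
  a=44..49: none
  a=50: (50, -48, 51), (50, 48, 51)  [2]
  a=51: none
Total reduced forms: 1 + 1 + 1 + 2 + 1 + 1 + 2 + 1 + 2 + 2 + 1 + 2 + 2 + 2 + 2 + 2 + 2 + 1 + 2 + 2 = 32
h = 32

32


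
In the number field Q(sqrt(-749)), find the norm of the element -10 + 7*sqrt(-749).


N(a + b*sqrt(d)) = a^2 - d*b^2
= (-10)^2 - (-749)*(7)^2
= 100 + 36701
= 36801

36801


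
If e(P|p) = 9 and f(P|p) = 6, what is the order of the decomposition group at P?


|D_P| = e * f
= 9 * 6
= 54

54


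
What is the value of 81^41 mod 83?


p = 83 is prime and the exponent is (p-1)/2 = 41, so by Euler's criterion 81^41 = (81/83) = +1 or -1 mod 83.
Compute by square-and-multiply:
  41 = 32 + 8 + 1 (binary 101001)
  Repeated squaring mod 83: 81^1 = 81, 81^2 = 4, 81^4 = 16, 81^8 = 7, 81^16 = 49, 81^32 = 77
  81^41 = 81^32 * 81^8 * 81^1 = 77 * 7 * 81 mod 83
    77 * 7 = 539 = 41 mod 83
    41 * 81 = 3321 = 1 mod 83
  81^41 = 1 mod 83
Result 1: 81 is a quadratic residue mod 83.
81^41 mod 83 = 1

1


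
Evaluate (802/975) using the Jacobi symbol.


Compute (802/975) via quadratic reciprocity:
  pull out 2: (2/975) = +1  (since 975 mod 8 = 7)
  reciprocity: (401/975) -> +(975/401)
  reduce: (173/401)
  reciprocity: (173/401) -> +(401/173)
  reduce: (55/173)
  reciprocity: (55/173) -> +(173/55)
  reduce: (8/55)
  pull out 2: (2/55) = +1  (since 55 mod 8 = 7)
  pull out 2: (2/55) = +1  (since 55 mod 8 = 7)
  pull out 2: (2/55) = +1  (since 55 mod 8 = 7)
  (1/55) = 1
Product of signs = 1

1


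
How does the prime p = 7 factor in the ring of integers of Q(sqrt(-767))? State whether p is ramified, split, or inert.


K = Q(sqrt(-767)). Since d mod 4 = 1, disc(K) = -767.
Check p | disc: -767 mod 7 = 3.
p does not divide disc. Compute Legendre symbol (d/p):
3^((7-1)/2) mod 7 = -1
(d/p) = -1, so p is inert: (p) stays prime with e=1, f=2, g=1.
Therefore p is inert.

inert


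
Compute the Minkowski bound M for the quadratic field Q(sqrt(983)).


d = 983, d mod 4 = 3, so disc(K) = 4d = 3932; |disc(K)| = 3932
Real quadratic field, so n = 2, s = r2 = 0, r1 = 2
M = (n!/n^n) * (4/pi)^s * sqrt(|disc(K)|) = (2!/2^2) * (4/pi)^0 * sqrt(3932)
= 0.5 * 1.000000 * 62.705662
= 31.3528

31.3528


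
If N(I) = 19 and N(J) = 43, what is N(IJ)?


N(IJ) = N(I) * N(J)
= 19 * 43
= 817

817


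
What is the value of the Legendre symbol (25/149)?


p = 149 is prime, so compute (25/149) with the reciprocity algorithm (Jacobi-symbol steps: pull out 2s via (2/n), flip via reciprocity, reduce):
  reciprocity: (25/149) -> +(149/25)
  reduce: (24/25)
  pull out 2: (2/25) = +1  (since 25 mod 8 = 1)
  pull out 2: (2/25) = +1  (since 25 mod 8 = 1)
  pull out 2: (2/25) = +1  (since 25 mod 8 = 1)
  reciprocity: (3/25) -> +(25/3)
  reduce: (1/3)
  (1/3) = 1
Product of signs = 1
(25/149) = 1

1


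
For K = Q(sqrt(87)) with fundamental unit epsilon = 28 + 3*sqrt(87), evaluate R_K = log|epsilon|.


epsilon = 28 + 3*sqrt(87)
= 55.9821
R = ln(55.9821)
= 4.0250

4.0250


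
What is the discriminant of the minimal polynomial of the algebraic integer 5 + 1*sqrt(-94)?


The element 5 + 1*sqrt(-94) has minimal polynomial:
x^2 - 10*x + 119
Discriminant = (-10)^2 - 4*(119)
= 100 - 476
= -376

-376


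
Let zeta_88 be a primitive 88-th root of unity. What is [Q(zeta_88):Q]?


The degree equals Euler's totient phi(88).
88 = 2^3 * 11
phi(88) = 40

40


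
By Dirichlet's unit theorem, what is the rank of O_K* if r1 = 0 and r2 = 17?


By Dirichlet's unit theorem:
rank = r1 + r2 - 1
= 0 + 17 - 1
= 16

16


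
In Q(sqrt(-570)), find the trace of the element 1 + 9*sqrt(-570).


Tr(a + b*sqrt(d)) = (a + b*sqrt(d)) + (a - b*sqrt(d)) = 2a
= 2 * (1)
= 2

2


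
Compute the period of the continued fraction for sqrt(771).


Run the CF algorithm for sqrt(771).
a_0 = floor(sqrt(771)) = 27; set m_0=0, q_0=1.
Recurrence: m' = q*a - m,  q' = (d - m'^2)/q,  a' = floor((a_0 + m')/q').
  step 1: m=27, q=42, a=1
  step 2: m=15, q=13, a=3
  step 3: m=24, q=15, a=3
  step 4: m=21, q=22, a=2
  step 5: m=23, q=11, a=4
  step 6: m=21, q=30, a=1
  step 7: m=9, q=23, a=1
  step 8: m=14, q=25, a=1
  step 9: m=11, q=26, a=1
  step 10: m=15, q=21, a=2
  step 11: m=27, q=2, a=27
  step 12: m=27, q=21, a=2
  step 13: m=15, q=26, a=1
  step 14: m=11, q=25, a=1
  step 15: m=14, q=23, a=1
  step 16: m=9, q=30, a=1
  step 17: m=21, q=11, a=4
  step 18: m=23, q=22, a=2
  step 19: m=21, q=15, a=3
  step 20: m=24, q=13, a=3
  step 21: m=15, q=42, a=1
  step 22: m=27, q=1, a=54
a_22 = 2*a_0 = 54, so the period closes here.
sqrt(771) = [27; 1, 3, 3, 2, 4, 1, 1, 1, 1, 2, 27, 2, 1, 1, 1, 1, 4, 2, 3, 3, 1, 54]
Period length = 22

22


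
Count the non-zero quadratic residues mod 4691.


For prime p, the number of non-zero quadratic residues is (p-1)/2.
= (4691-1)/2
= 2345

2345


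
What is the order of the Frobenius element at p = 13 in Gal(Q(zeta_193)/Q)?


The Frobenius at p in Gal(Q(zeta_n)/Q) = (Z/nZ)* is the class of p, so its order is ord_193(13), the smallest k >= 1 with 13^k = 1 mod 193.
n = 193 = 193, phi(193) = 192; the order divides phi(n).
Divisors of 192: 1, 2, 3, 4, 6, 8, 12, 16, 24, 32, 48, 64, 96, 192
Repeated squaring mod 193: 13^1 = 13, 13^2 = 169, 13^4 = 190, 13^8 = 9, 13^16 = 81, 13^32 = 192, 13^64 = 1, 13^128 = 1
Test divisors in increasing order:
  k=1: 13^1 = 13 mod 193
  k=2: 13^2 = 169 mod 193
  k=3: 13^3 = 169 * 13 = 74 mod 193
  k=4: 13^4 = 190 mod 193
  k=6: 13^6 = 190 * 169 = 72 mod 193
  k=8: 13^8 = 9 mod 193
  k=12: 13^12 = 9 * 190 = 166 mod 193
  k=16: 13^16 = 81 mod 193
  k=24: 13^24 = 81 * 9 = 150 mod 193
  k=32: 13^32 = 192 mod 193
  k=48: 13^48 = 192 * 81 = 112 mod 193
  k=64: 13^64 = 1 mod 193  <- first divisor giving 1
Order = 64

64


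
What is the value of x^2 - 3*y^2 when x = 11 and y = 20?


x^2 - d*y^2
= 11^2 - 3*20^2
= 121 - 1200
= -1079

-1079


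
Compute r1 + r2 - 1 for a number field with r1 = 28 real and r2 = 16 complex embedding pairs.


By Dirichlet's unit theorem:
rank = r1 + r2 - 1
= 28 + 16 - 1
= 43

43


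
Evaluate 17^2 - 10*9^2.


x^2 - d*y^2
= 17^2 - 10*9^2
= 289 - 810
= -521

-521


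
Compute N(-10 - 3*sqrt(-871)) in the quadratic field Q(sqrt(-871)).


N(a + b*sqrt(d)) = a^2 - d*b^2
= (-10)^2 - (-871)*(-3)^2
= 100 + 7839
= 7939

7939


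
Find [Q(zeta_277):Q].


The degree equals Euler's totient phi(277).
277 = 277
phi(277) = 276

276


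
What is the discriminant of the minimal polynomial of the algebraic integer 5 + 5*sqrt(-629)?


The element 5 + 5*sqrt(-629) has minimal polynomial:
x^2 - 10*x + 15750
Discriminant = (-10)^2 - 4*(15750)
= 100 - 63000
= -62900

-62900


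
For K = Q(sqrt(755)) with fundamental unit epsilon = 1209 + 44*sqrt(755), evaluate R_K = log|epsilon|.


epsilon = 1209 + 44*sqrt(755)
= 2417.9996
R = ln(2417.9996)
= 7.7907

7.7907


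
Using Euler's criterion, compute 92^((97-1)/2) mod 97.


p = 97 is prime and the exponent is (p-1)/2 = 48, so by Euler's criterion 92^48 = (92/97) = +1 or -1 mod 97.
Compute by square-and-multiply:
  48 = 32 + 16 (binary 110000)
  Repeated squaring mod 97: 92^1 = 92, 92^2 = 25, 92^4 = 43, 92^8 = 6, 92^16 = 36, 92^32 = 35
  92^48 = 92^32 * 92^16 = 35 * 36 mod 97
    35 * 36 = 1260 = 96 mod 97
  92^48 = 96 mod 97
Result 96 = p - 1 = -1 mod 97: 92 is a quadratic non-residue mod 97. As a residue in [0, p-1] the value is 96.
92^48 mod 97 = 96

96


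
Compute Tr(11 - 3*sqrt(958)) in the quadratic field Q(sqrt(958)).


Tr(a + b*sqrt(d)) = (a + b*sqrt(d)) + (a - b*sqrt(d)) = 2a
= 2 * (11)
= 22

22


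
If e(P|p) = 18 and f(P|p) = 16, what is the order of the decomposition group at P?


|D_P| = e * f
= 18 * 16
= 288

288


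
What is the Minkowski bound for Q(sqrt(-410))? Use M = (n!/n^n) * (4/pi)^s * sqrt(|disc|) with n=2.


d = -410, d mod 4 = 2, so disc(K) = 4d = -1640; |disc(K)| = 1640
Imaginary quadratic field, so n = 2, s = r2 = 1, r1 = 0
M = (n!/n^n) * (4/pi)^s * sqrt(|disc(K)|) = (2!/2^2) * (4/pi)^1 * sqrt(1640)
= 0.5 * 1.273240 * 40.496913
= 25.7811

25.7811


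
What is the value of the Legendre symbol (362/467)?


p = 467 is prime, so compute (362/467) with the reciprocity algorithm (Jacobi-symbol steps: pull out 2s via (2/n), flip via reciprocity, reduce):
  pull out 2: (2/467) = -1  (since 467 mod 8 = 3)
  reciprocity: (181/467) -> +(467/181)
  reduce: (105/181)
  reciprocity: (105/181) -> +(181/105)
  reduce: (76/105)
  pull out 2: (2/105) = +1  (since 105 mod 8 = 1)
  pull out 2: (2/105) = +1  (since 105 mod 8 = 1)
  reciprocity: (19/105) -> +(105/19)
  reduce: (10/19)
  pull out 2: (2/19) = -1  (since 19 mod 8 = 3)
  reciprocity: (5/19) -> +(19/5)
  reduce: (4/5)
  pull out 2: (2/5) = -1  (since 5 mod 8 = 5)
  pull out 2: (2/5) = -1  (since 5 mod 8 = 5)
  (1/5) = 1
Product of signs = 1
(362/467) = 1

1


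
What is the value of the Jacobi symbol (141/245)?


Compute (141/245) via quadratic reciprocity:
  reciprocity: (141/245) -> +(245/141)
  reduce: (104/141)
  pull out 2: (2/141) = -1  (since 141 mod 8 = 5)
  pull out 2: (2/141) = -1  (since 141 mod 8 = 5)
  pull out 2: (2/141) = -1  (since 141 mod 8 = 5)
  reciprocity: (13/141) -> +(141/13)
  reduce: (11/13)
  reciprocity: (11/13) -> +(13/11)
  reduce: (2/11)
  pull out 2: (2/11) = -1  (since 11 mod 8 = 3)
  (1/11) = 1
Product of signs = 1

1


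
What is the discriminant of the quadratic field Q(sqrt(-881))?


For K = Q(sqrt(d)) with d squarefree: disc(K) = d if d = 1 mod 4, and disc(K) = 4d if d = 2 or 3 mod 4.
Here d = -881, and d mod 4 = 3.
d = 3 mod 4, not 1 (O_K = Z[sqrt(d)]), so disc(K) = 4d = 4 * (-881) = -3524

-3524


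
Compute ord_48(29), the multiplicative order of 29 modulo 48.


We want ord_48(29), the smallest k >= 1 with 29^k = 1 mod 48.
n = 48 = 2^4 * 3, phi(48) = 16; the order divides phi(n).
Divisors of 16: 1, 2, 4, 8, 16
Repeated squaring mod 48: 29^1 = 29, 29^2 = 25, 29^4 = 1, 29^8 = 1, 29^16 = 1
Test divisors in increasing order:
  k=1: 29^1 = 29 mod 48
  k=2: 29^2 = 25 mod 48
  k=4: 29^4 = 1 mod 48  <- first divisor giving 1
Order = 4

4


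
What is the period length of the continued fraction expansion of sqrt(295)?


Run the CF algorithm for sqrt(295).
a_0 = floor(sqrt(295)) = 17; set m_0=0, q_0=1.
Recurrence: m' = q*a - m,  q' = (d - m'^2)/q,  a' = floor((a_0 + m')/q').
  step 1: m=17, q=6, a=5
  step 2: m=13, q=21, a=1
  step 3: m=8, q=11, a=2
  step 4: m=14, q=9, a=3
  step 5: m=13, q=14, a=2
  step 6: m=15, q=5, a=6
  step 7: m=15, q=14, a=2
  step 8: m=13, q=9, a=3
  step 9: m=14, q=11, a=2
  step 10: m=8, q=21, a=1
  step 11: m=13, q=6, a=5
  step 12: m=17, q=1, a=34
a_12 = 2*a_0 = 34, so the period closes here.
sqrt(295) = [17; 5, 1, 2, 3, 2, 6, 2, 3, 2, 1, 5, 34]
Period length = 12

12


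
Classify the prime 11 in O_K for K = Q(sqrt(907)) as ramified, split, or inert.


K = Q(sqrt(907)). Since d mod 4 = 3, disc(K) = 3628.
Check p | disc: 3628 mod 11 = 9.
p does not divide disc. Compute Legendre symbol (d/p):
5^((11-1)/2) mod 11 = 1
(d/p) = 1, so p splits: (p) = P*P' with e=1, f=1, g=2.
Therefore p is split.

split


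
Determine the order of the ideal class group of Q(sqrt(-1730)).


K = Q(sqrt(-1730)). d mod 4 = 2, so D = disc(K) = 4d = -6920
h(K) equals the number of primitive reduced positive-definite forms (a, b, c) = a*x^2 + b*x*y + c*y^2 with b^2 - 4ac = D,
where reduced means |b| <= a <= c, with b >= 0 whenever |b| = a or a = c, and primitive means gcd(a, b, c) = 1.
Reduced forces 3a^2 <= |D| = 6920, so 1 <= a <= 48; b must have the parity of D, and c = (b^2 - D)/(4a) must be an integer >= a.
Enumerate a = 1..48, b in [-a, a]:
  a=1: (1, 0, 1730)  [1]
  a=2: (2, 0, 865)  [1]
  a=3: (3, -2, 577), (3, 2, 577)  [2]
  a=4: none
  a=5: (5, 0, 346)  [1]
  a=6: (6, -4, 289), (6, 4, 289)  [2]
  a=7..8: none
  a=9: (9, -8, 194), (9, 8, 194)  [2]
  a=10: (10, 0, 173)  [1]
  a=11..12: none
  a=13: (13, -10, 135), (13, 10, 135)  [2]
  a=14: none
  a=15: (15, -10, 117), (15, 10, 117)  [2]
  a=16: none
  a=17: (17, -4, 102), (17, 4, 102)  [2]
  a=18: (18, -8, 97), (18, 8, 97)  [2]
  a=19..22: none
  a=23: (23, -16, 78), (23, 16, 78)  [2]
  a=24..25: none
  a=26: (26, -16, 69), (26, 16, 69)  [2]
  a=27: (27, -10, 65), (27, 10, 65)  [2]
  a=28..29: none
  a=30: (30, -20, 61), (30, 20, 61)  [2]
  a=31..33: none
  a=34: (34, -4, 51), (34, 4, 51)  [2]
  a=35..36: none
  a=37: (37, -6, 47), (37, 6, 47)  [2]
  a=38: none
  a=39: (39, -16, 46), (39, -10, 45), (39, 10, 45), (39, 16, 46)  [4]
  a=40: none
  a=41: (41, -38, 51), (41, 38, 51)  [2]
  a=42..48: none
Total reduced forms: 1 + 1 + 2 + 1 + 2 + 2 + 1 + 2 + 2 + 2 + 2 + 2 + 2 + 2 + 2 + 2 + 2 + 4 + 2 = 36
h = 36

36


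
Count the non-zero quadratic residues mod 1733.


For prime p, the number of non-zero quadratic residues is (p-1)/2.
= (1733-1)/2
= 866

866


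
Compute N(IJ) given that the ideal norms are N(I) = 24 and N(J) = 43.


N(IJ) = N(I) * N(J)
= 24 * 43
= 1032

1032


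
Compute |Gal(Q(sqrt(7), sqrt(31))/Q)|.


The 2 square roots of distinct primes are multiplicatively independent over Q,
so [K:Q] = 2^2 and Gal(K/Q) is isomorphic to (Z/2Z)^2.
|Gal| = 2^2 = 4

4


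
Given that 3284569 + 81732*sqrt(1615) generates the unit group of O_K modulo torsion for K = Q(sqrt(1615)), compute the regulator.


epsilon = 3284569 + 81732*sqrt(1615)
= 6.5691e+06
R = ln(6.5691e+06)
= 15.6979

15.6979


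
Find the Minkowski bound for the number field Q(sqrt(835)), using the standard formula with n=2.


d = 835, d mod 4 = 3, so disc(K) = 4d = 3340; |disc(K)| = 3340
Real quadratic field, so n = 2, s = r2 = 0, r1 = 2
M = (n!/n^n) * (4/pi)^s * sqrt(|disc(K)|) = (2!/2^2) * (4/pi)^0 * sqrt(3340)
= 0.5 * 1.000000 * 57.792733
= 28.8964

28.8964


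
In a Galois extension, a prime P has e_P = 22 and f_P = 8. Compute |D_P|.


|D_P| = e * f
= 22 * 8
= 176

176


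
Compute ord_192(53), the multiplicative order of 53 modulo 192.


We want ord_192(53), the smallest k >= 1 with 53^k = 1 mod 192.
n = 192 = 2^6 * 3, phi(192) = 64; the order divides phi(n).
Divisors of 64: 1, 2, 4, 8, 16, 32, 64
Repeated squaring mod 192: 53^1 = 53, 53^2 = 121, 53^4 = 49, 53^8 = 97, 53^16 = 1, 53^32 = 1, 53^64 = 1
Test divisors in increasing order:
  k=1: 53^1 = 53 mod 192
  k=2: 53^2 = 121 mod 192
  k=4: 53^4 = 49 mod 192
  k=8: 53^8 = 97 mod 192
  k=16: 53^16 = 1 mod 192  <- first divisor giving 1
Order = 16

16


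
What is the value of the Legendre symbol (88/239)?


p = 239 is prime, so compute (88/239) with the reciprocity algorithm (Jacobi-symbol steps: pull out 2s via (2/n), flip via reciprocity, reduce):
  pull out 2: (2/239) = +1  (since 239 mod 8 = 7)
  pull out 2: (2/239) = +1  (since 239 mod 8 = 7)
  pull out 2: (2/239) = +1  (since 239 mod 8 = 7)
  reciprocity: (11/239) -> -(239/11)
  reduce: (8/11)
  pull out 2: (2/11) = -1  (since 11 mod 8 = 3)
  pull out 2: (2/11) = -1  (since 11 mod 8 = 3)
  pull out 2: (2/11) = -1  (since 11 mod 8 = 3)
  (1/11) = 1
Product of signs = 1
(88/239) = 1

1


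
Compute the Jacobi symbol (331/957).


Compute (331/957) via quadratic reciprocity:
  reciprocity: (331/957) -> +(957/331)
  reduce: (295/331)
  reciprocity: (295/331) -> -(331/295)
  reduce: (36/295)
  pull out 2: (2/295) = +1  (since 295 mod 8 = 7)
  pull out 2: (2/295) = +1  (since 295 mod 8 = 7)
  reciprocity: (9/295) -> +(295/9)
  reduce: (7/9)
  reciprocity: (7/9) -> +(9/7)
  reduce: (2/7)
  pull out 2: (2/7) = +1  (since 7 mod 8 = 7)
  (1/7) = 1
Product of signs = -1

-1


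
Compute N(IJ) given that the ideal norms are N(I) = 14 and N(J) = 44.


N(IJ) = N(I) * N(J)
= 14 * 44
= 616

616


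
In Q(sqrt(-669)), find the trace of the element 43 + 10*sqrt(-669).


Tr(a + b*sqrt(d)) = (a + b*sqrt(d)) + (a - b*sqrt(d)) = 2a
= 2 * (43)
= 86

86


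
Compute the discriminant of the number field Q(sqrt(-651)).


For K = Q(sqrt(d)) with d squarefree: disc(K) = d if d = 1 mod 4, and disc(K) = 4d if d = 2 or 3 mod 4.
Here d = -651, and d mod 4 = 1.
d = 1 mod 4 (O_K = Z[(1+sqrt(d))/2]), so disc(K) = d = -651

-651


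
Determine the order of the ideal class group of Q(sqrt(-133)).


K = Q(sqrt(-133)). d mod 4 = 3, so D = disc(K) = 4d = -532
h(K) equals the number of primitive reduced positive-definite forms (a, b, c) = a*x^2 + b*x*y + c*y^2 with b^2 - 4ac = D,
where reduced means |b| <= a <= c, with b >= 0 whenever |b| = a or a = c, and primitive means gcd(a, b, c) = 1.
Reduced forces 3a^2 <= |D| = 532, so 1 <= a <= 13; b must have the parity of D, and c = (b^2 - D)/(4a) must be an integer >= a.
Enumerate a = 1..13, b in [-a, a]:
  a=1: (1, 0, 133)  [1]
  a=2: (2, 2, 67)  [1]
  a=3..6: none
  a=7: (7, 0, 19)  [1]
  a=8..12: none
  a=13: (13, 12, 13)  [1]
Total reduced forms: 1 + 1 + 1 + 1 = 4
h = 4

4


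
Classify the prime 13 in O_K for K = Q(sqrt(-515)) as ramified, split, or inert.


K = Q(sqrt(-515)). Since d mod 4 = 1, disc(K) = -515.
Check p | disc: -515 mod 13 = 5.
p does not divide disc. Compute Legendre symbol (d/p):
5^((13-1)/2) mod 13 = -1
(d/p) = -1, so p is inert: (p) stays prime with e=1, f=2, g=1.
Therefore p is inert.

inert


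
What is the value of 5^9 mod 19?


p = 19 is prime and the exponent is (p-1)/2 = 9, so by Euler's criterion 5^9 = (5/19) = +1 or -1 mod 19.
Compute by square-and-multiply:
  9 = 8 + 1 (binary 1001)
  Repeated squaring mod 19: 5^1 = 5, 5^2 = 6, 5^4 = 17, 5^8 = 4
  5^9 = 5^8 * 5^1 = 4 * 5 mod 19
    4 * 5 = 20 = 1 mod 19
  5^9 = 1 mod 19
Result 1: 5 is a quadratic residue mod 19.
5^9 mod 19 = 1

1


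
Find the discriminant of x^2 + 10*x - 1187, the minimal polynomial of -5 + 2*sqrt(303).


The element -5 + 2*sqrt(303) has minimal polynomial:
x^2 + 10*x - 1187
Discriminant = (10)^2 - 4*(-1187)
= 100 + 4748
= 4848

4848


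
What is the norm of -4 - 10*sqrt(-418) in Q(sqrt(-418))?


N(a + b*sqrt(d)) = a^2 - d*b^2
= (-4)^2 - (-418)*(-10)^2
= 16 + 41800
= 41816

41816


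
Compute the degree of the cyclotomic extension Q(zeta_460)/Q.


The degree equals Euler's totient phi(460).
460 = 2^2 * 5 * 23
phi(460) = 176

176


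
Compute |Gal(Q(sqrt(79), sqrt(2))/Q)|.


The 2 square roots of distinct primes are multiplicatively independent over Q,
so [K:Q] = 2^2 and Gal(K/Q) is isomorphic to (Z/2Z)^2.
|Gal| = 2^2 = 4

4


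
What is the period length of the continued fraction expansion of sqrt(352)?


Run the CF algorithm for sqrt(352).
a_0 = floor(sqrt(352)) = 18; set m_0=0, q_0=1.
Recurrence: m' = q*a - m,  q' = (d - m'^2)/q,  a' = floor((a_0 + m')/q').
  step 1: m=18, q=28, a=1
  step 2: m=10, q=9, a=3
  step 3: m=17, q=7, a=5
  step 4: m=18, q=4, a=9
  step 5: m=18, q=7, a=5
  step 6: m=17, q=9, a=3
  step 7: m=10, q=28, a=1
  step 8: m=18, q=1, a=36
a_8 = 2*a_0 = 36, so the period closes here.
sqrt(352) = [18; 1, 3, 5, 9, 5, 3, 1, 36]
Period length = 8

8


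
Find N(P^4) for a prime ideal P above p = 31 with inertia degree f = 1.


N(P^a) = p^(a*f)
= 31^(4*1)
= 31^4
= 923521

923521


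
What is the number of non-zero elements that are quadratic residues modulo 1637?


For prime p, the number of non-zero quadratic residues is (p-1)/2.
= (1637-1)/2
= 818

818


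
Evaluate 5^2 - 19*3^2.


x^2 - d*y^2
= 5^2 - 19*3^2
= 25 - 171
= -146

-146


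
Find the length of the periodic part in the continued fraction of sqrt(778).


Run the CF algorithm for sqrt(778).
a_0 = floor(sqrt(778)) = 27; set m_0=0, q_0=1.
Recurrence: m' = q*a - m,  q' = (d - m'^2)/q,  a' = floor((a_0 + m')/q').
  step 1: m=27, q=49, a=1
  step 2: m=22, q=6, a=8
  step 3: m=26, q=17, a=3
  step 4: m=25, q=9, a=5
  step 5: m=20, q=42, a=1
  step 6: m=22, q=7, a=7
  step 7: m=27, q=7, a=7
  step 8: m=22, q=42, a=1
  step 9: m=20, q=9, a=5
  step 10: m=25, q=17, a=3
  step 11: m=26, q=6, a=8
  step 12: m=22, q=49, a=1
  step 13: m=27, q=1, a=54
a_13 = 2*a_0 = 54, so the period closes here.
sqrt(778) = [27; 1, 8, 3, 5, 1, 7, 7, 1, 5, 3, 8, 1, 54]
Period length = 13

13


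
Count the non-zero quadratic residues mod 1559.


For prime p, the number of non-zero quadratic residues is (p-1)/2.
= (1559-1)/2
= 779

779


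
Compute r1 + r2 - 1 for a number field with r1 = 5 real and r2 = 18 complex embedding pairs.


By Dirichlet's unit theorem:
rank = r1 + r2 - 1
= 5 + 18 - 1
= 22

22


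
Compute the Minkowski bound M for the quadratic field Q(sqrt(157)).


d = 157, d mod 4 = 1, so disc(K) = d = 157; |disc(K)| = 157
Real quadratic field, so n = 2, s = r2 = 0, r1 = 2
M = (n!/n^n) * (4/pi)^s * sqrt(|disc(K)|) = (2!/2^2) * (4/pi)^0 * sqrt(157)
= 0.5 * 1.000000 * 12.529964
= 6.2650

6.2650


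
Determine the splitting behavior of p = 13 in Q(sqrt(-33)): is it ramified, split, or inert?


K = Q(sqrt(-33)). Since d mod 4 = 3, disc(K) = -132.
Check p | disc: -132 mod 13 = 11.
p does not divide disc. Compute Legendre symbol (d/p):
6^((13-1)/2) mod 13 = -1
(d/p) = -1, so p is inert: (p) stays prime with e=1, f=2, g=1.
Therefore p is inert.

inert


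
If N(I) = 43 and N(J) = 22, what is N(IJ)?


N(IJ) = N(I) * N(J)
= 43 * 22
= 946

946


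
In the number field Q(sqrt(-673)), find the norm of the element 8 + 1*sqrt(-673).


N(a + b*sqrt(d)) = a^2 - d*b^2
= (8)^2 - (-673)*(1)^2
= 64 + 673
= 737

737


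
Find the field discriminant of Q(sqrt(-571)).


For K = Q(sqrt(d)) with d squarefree: disc(K) = d if d = 1 mod 4, and disc(K) = 4d if d = 2 or 3 mod 4.
Here d = -571, and d mod 4 = 1.
d = 1 mod 4 (O_K = Z[(1+sqrt(d))/2]), so disc(K) = d = -571

-571


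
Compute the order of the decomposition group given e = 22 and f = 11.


|D_P| = e * f
= 22 * 11
= 242

242


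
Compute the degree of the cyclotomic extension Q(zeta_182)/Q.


The degree equals Euler's totient phi(182).
182 = 2 * 7 * 13
phi(182) = 72

72


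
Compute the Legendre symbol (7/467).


p = 467 is prime, so compute (7/467) with the reciprocity algorithm (Jacobi-symbol steps: pull out 2s via (2/n), flip via reciprocity, reduce):
  reciprocity: (7/467) -> -(467/7)
  reduce: (5/7)
  reciprocity: (5/7) -> +(7/5)
  reduce: (2/5)
  pull out 2: (2/5) = -1  (since 5 mod 8 = 5)
  (1/5) = 1
Product of signs = 1
(7/467) = 1

1


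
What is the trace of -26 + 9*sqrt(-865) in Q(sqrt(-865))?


Tr(a + b*sqrt(d)) = (a + b*sqrt(d)) + (a - b*sqrt(d)) = 2a
= 2 * (-26)
= -52

-52


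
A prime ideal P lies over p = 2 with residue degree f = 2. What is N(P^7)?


N(P^a) = p^(a*f)
= 2^(7*2)
= 2^14
= 16384

16384


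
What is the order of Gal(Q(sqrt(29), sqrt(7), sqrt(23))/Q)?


The 3 square roots of distinct primes are multiplicatively independent over Q,
so [K:Q] = 2^3 and Gal(K/Q) is isomorphic to (Z/2Z)^3.
|Gal| = 2^3 = 8

8


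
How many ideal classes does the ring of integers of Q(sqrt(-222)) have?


K = Q(sqrt(-222)). d mod 4 = 2, so D = disc(K) = 4d = -888
h(K) equals the number of primitive reduced positive-definite forms (a, b, c) = a*x^2 + b*x*y + c*y^2 with b^2 - 4ac = D,
where reduced means |b| <= a <= c, with b >= 0 whenever |b| = a or a = c, and primitive means gcd(a, b, c) = 1.
Reduced forces 3a^2 <= |D| = 888, so 1 <= a <= 17; b must have the parity of D, and c = (b^2 - D)/(4a) must be an integer >= a.
Enumerate a = 1..17, b in [-a, a]:
  a=1: (1, 0, 222)  [1]
  a=2: (2, 0, 111)  [1]
  a=3: (3, 0, 74)  [1]
  a=4..5: none
  a=6: (6, 0, 37)  [1]
  a=7: (7, -6, 33), (7, 6, 33)  [2]
  a=8..10: none
  a=11: (11, -6, 21), (11, 6, 21)  [2]
  a=12: none
  a=13: (13, -10, 19), (13, 10, 19)  [2]
  a=14: (14, -8, 17), (14, 8, 17)  [2]
  a=15..17: none
Total reduced forms: 1 + 1 + 1 + 1 + 2 + 2 + 2 + 2 = 12
h = 12

12


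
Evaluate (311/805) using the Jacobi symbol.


Compute (311/805) via quadratic reciprocity:
  reciprocity: (311/805) -> +(805/311)
  reduce: (183/311)
  reciprocity: (183/311) -> -(311/183)
  reduce: (128/183)
  pull out 2: (2/183) = +1  (since 183 mod 8 = 7)
  pull out 2: (2/183) = +1  (since 183 mod 8 = 7)
  pull out 2: (2/183) = +1  (since 183 mod 8 = 7)
  pull out 2: (2/183) = +1  (since 183 mod 8 = 7)
  pull out 2: (2/183) = +1  (since 183 mod 8 = 7)
  pull out 2: (2/183) = +1  (since 183 mod 8 = 7)
  pull out 2: (2/183) = +1  (since 183 mod 8 = 7)
  (1/183) = 1
Product of signs = -1

-1


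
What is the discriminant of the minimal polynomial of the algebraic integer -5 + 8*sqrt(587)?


The element -5 + 8*sqrt(587) has minimal polynomial:
x^2 + 10*x - 37543
Discriminant = (10)^2 - 4*(-37543)
= 100 + 150172
= 150272

150272


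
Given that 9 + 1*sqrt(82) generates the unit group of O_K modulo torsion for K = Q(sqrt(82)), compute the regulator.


epsilon = 9 + 1*sqrt(82)
= 18.0554
R = ln(18.0554)
= 2.8934

2.8934


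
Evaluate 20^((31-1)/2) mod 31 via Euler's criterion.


p = 31 is prime and the exponent is (p-1)/2 = 15, so by Euler's criterion 20^15 = (20/31) = +1 or -1 mod 31.
Compute by square-and-multiply:
  15 = 8 + 4 + 2 + 1 (binary 1111)
  Repeated squaring mod 31: 20^1 = 20, 20^2 = 28, 20^4 = 9, 20^8 = 19
  20^15 = 20^8 * 20^4 * 20^2 * 20^1 = 19 * 9 * 28 * 20 mod 31
    19 * 9 = 171 = 16 mod 31
    16 * 28 = 448 = 14 mod 31
    14 * 20 = 280 = 1 mod 31
  20^15 = 1 mod 31
Result 1: 20 is a quadratic residue mod 31.
20^15 mod 31 = 1

1


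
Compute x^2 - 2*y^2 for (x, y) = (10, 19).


x^2 - d*y^2
= 10^2 - 2*19^2
= 100 - 722
= -622

-622


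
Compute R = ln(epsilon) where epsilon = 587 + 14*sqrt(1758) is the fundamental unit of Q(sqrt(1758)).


epsilon = 587 + 14*sqrt(1758)
= 1173.9991
R = ln(1173.9991)
= 7.0682

7.0682


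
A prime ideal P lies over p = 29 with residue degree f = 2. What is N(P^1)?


N(P^a) = p^(a*f)
= 29^(1*2)
= 29^2
= 841

841


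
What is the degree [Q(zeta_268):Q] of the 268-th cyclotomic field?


The degree equals Euler's totient phi(268).
268 = 2^2 * 67
phi(268) = 132

132


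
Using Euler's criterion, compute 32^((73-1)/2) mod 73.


p = 73 is prime and the exponent is (p-1)/2 = 36, so by Euler's criterion 32^36 = (32/73) = +1 or -1 mod 73.
Compute by square-and-multiply:
  36 = 32 + 4 (binary 100100)
  Repeated squaring mod 73: 32^1 = 32, 32^2 = 2, 32^4 = 4, 32^8 = 16, 32^16 = 37, 32^32 = 55
  32^36 = 32^32 * 32^4 = 55 * 4 mod 73
    55 * 4 = 220 = 1 mod 73
  32^36 = 1 mod 73
Result 1: 32 is a quadratic residue mod 73.
32^36 mod 73 = 1

1


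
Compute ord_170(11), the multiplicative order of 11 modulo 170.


We want ord_170(11), the smallest k >= 1 with 11^k = 1 mod 170.
n = 170 = 2 * 5 * 17, phi(170) = 64; the order divides phi(n).
Divisors of 64: 1, 2, 4, 8, 16, 32, 64
Repeated squaring mod 170: 11^1 = 11, 11^2 = 121, 11^4 = 21, 11^8 = 101, 11^16 = 1, 11^32 = 1, 11^64 = 1
Test divisors in increasing order:
  k=1: 11^1 = 11 mod 170
  k=2: 11^2 = 121 mod 170
  k=4: 11^4 = 21 mod 170
  k=8: 11^8 = 101 mod 170
  k=16: 11^16 = 1 mod 170  <- first divisor giving 1
Order = 16

16


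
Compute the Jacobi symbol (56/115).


Compute (56/115) via quadratic reciprocity:
  pull out 2: (2/115) = -1  (since 115 mod 8 = 3)
  pull out 2: (2/115) = -1  (since 115 mod 8 = 3)
  pull out 2: (2/115) = -1  (since 115 mod 8 = 3)
  reciprocity: (7/115) -> -(115/7)
  reduce: (3/7)
  reciprocity: (3/7) -> -(7/3)
  reduce: (1/3)
  (1/3) = 1
Product of signs = -1

-1


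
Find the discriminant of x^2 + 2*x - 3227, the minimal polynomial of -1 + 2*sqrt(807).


The element -1 + 2*sqrt(807) has minimal polynomial:
x^2 + 2*x - 3227
Discriminant = (2)^2 - 4*(-3227)
= 4 + 12908
= 12912

12912


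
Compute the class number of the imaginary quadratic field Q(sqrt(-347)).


K = Q(sqrt(-347)). d mod 4 = 1, so D = disc(K) = d = -347
h(K) equals the number of primitive reduced positive-definite forms (a, b, c) = a*x^2 + b*x*y + c*y^2 with b^2 - 4ac = D,
where reduced means |b| <= a <= c, with b >= 0 whenever |b| = a or a = c, and primitive means gcd(a, b, c) = 1.
Reduced forces 3a^2 <= |D| = 347, so 1 <= a <= 10; b must have the parity of D, and c = (b^2 - D)/(4a) must be an integer >= a.
Enumerate a = 1..10, b in [-a, a]:
  a=1: (1, 1, 87)  [1]
  a=2: none
  a=3: (3, -1, 29), (3, 1, 29)  [2]
  a=4..8: none
  a=9: (9, -7, 11), (9, 7, 11)  [2]
  a=10: none
Total reduced forms: 1 + 2 + 2 = 5
h = 5

5


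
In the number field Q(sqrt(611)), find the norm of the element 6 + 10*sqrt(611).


N(a + b*sqrt(d)) = a^2 - d*b^2
= (6)^2 - (611)*(10)^2
= 36 - 61100
= -61064

-61064


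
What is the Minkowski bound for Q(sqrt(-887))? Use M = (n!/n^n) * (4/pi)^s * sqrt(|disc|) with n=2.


d = -887, d mod 4 = 1, so disc(K) = d = -887; |disc(K)| = 887
Imaginary quadratic field, so n = 2, s = r2 = 1, r1 = 0
M = (n!/n^n) * (4/pi)^s * sqrt(|disc(K)|) = (2!/2^2) * (4/pi)^1 * sqrt(887)
= 0.5 * 1.273240 * 29.782545
= 18.9602

18.9602


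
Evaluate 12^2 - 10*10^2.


x^2 - d*y^2
= 12^2 - 10*10^2
= 144 - 1000
= -856

-856


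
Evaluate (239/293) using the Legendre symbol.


p = 293 is prime, so compute (239/293) with the reciprocity algorithm (Jacobi-symbol steps: pull out 2s via (2/n), flip via reciprocity, reduce):
  reciprocity: (239/293) -> +(293/239)
  reduce: (54/239)
  pull out 2: (2/239) = +1  (since 239 mod 8 = 7)
  reciprocity: (27/239) -> -(239/27)
  reduce: (23/27)
  reciprocity: (23/27) -> -(27/23)
  reduce: (4/23)
  pull out 2: (2/23) = +1  (since 23 mod 8 = 7)
  pull out 2: (2/23) = +1  (since 23 mod 8 = 7)
  (1/23) = 1
Product of signs = 1
(239/293) = 1

1


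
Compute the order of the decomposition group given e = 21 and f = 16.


|D_P| = e * f
= 21 * 16
= 336

336


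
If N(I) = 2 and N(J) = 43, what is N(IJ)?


N(IJ) = N(I) * N(J)
= 2 * 43
= 86

86


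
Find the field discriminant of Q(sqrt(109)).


For K = Q(sqrt(d)) with d squarefree: disc(K) = d if d = 1 mod 4, and disc(K) = 4d if d = 2 or 3 mod 4.
Here d = 109, and d mod 4 = 1.
d = 1 mod 4 (O_K = Z[(1+sqrt(d))/2]), so disc(K) = d = 109

109


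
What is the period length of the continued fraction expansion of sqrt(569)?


Run the CF algorithm for sqrt(569).
a_0 = floor(sqrt(569)) = 23; set m_0=0, q_0=1.
Recurrence: m' = q*a - m,  q' = (d - m'^2)/q,  a' = floor((a_0 + m')/q').
  step 1: m=23, q=40, a=1
  step 2: m=17, q=7, a=5
  step 3: m=18, q=35, a=1
  step 4: m=17, q=8, a=5
  step 5: m=23, q=5, a=9
  step 6: m=22, q=17, a=2
  step 7: m=12, q=25, a=1
  step 8: m=13, q=16, a=2
  step 9: m=19, q=13, a=3
  step 10: m=20, q=13, a=3
  step 11: m=19, q=16, a=2
  step 12: m=13, q=25, a=1
  step 13: m=12, q=17, a=2
  step 14: m=22, q=5, a=9
  step 15: m=23, q=8, a=5
  step 16: m=17, q=35, a=1
  step 17: m=18, q=7, a=5
  step 18: m=17, q=40, a=1
  step 19: m=23, q=1, a=46
a_19 = 2*a_0 = 46, so the period closes here.
sqrt(569) = [23; 1, 5, 1, 5, 9, 2, 1, 2, 3, 3, 2, 1, 2, 9, 5, 1, 5, 1, 46]
Period length = 19

19


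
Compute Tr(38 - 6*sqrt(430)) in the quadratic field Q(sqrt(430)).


Tr(a + b*sqrt(d)) = (a + b*sqrt(d)) + (a - b*sqrt(d)) = 2a
= 2 * (38)
= 76

76


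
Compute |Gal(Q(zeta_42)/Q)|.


|Gal(Q(zeta_42)/Q)| = phi(42)
= 12

12


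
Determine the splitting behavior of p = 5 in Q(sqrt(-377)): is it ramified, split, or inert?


K = Q(sqrt(-377)). Since d mod 4 = 3, disc(K) = -1508.
Check p | disc: -1508 mod 5 = 2.
p does not divide disc. Compute Legendre symbol (d/p):
3^((5-1)/2) mod 5 = -1
(d/p) = -1, so p is inert: (p) stays prime with e=1, f=2, g=1.
Therefore p is inert.

inert


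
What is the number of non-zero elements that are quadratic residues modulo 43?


For prime p, the number of non-zero quadratic residues is (p-1)/2.
= (43-1)/2
= 21

21


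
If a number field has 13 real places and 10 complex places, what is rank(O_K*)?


By Dirichlet's unit theorem:
rank = r1 + r2 - 1
= 13 + 10 - 1
= 22

22


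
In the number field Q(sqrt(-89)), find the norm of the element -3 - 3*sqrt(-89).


N(a + b*sqrt(d)) = a^2 - d*b^2
= (-3)^2 - (-89)*(-3)^2
= 9 + 801
= 810

810


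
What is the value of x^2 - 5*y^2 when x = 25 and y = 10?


x^2 - d*y^2
= 25^2 - 5*10^2
= 625 - 500
= 125

125


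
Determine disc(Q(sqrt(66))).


For K = Q(sqrt(d)) with d squarefree: disc(K) = d if d = 1 mod 4, and disc(K) = 4d if d = 2 or 3 mod 4.
Here d = 66, and d mod 4 = 2.
d = 2 mod 4, not 1 (O_K = Z[sqrt(d)]), so disc(K) = 4d = 4 * (66) = 264

264


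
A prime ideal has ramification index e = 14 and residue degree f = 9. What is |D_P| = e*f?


|D_P| = e * f
= 14 * 9
= 126

126


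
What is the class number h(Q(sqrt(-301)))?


K = Q(sqrt(-301)). d mod 4 = 3, so D = disc(K) = 4d = -1204
h(K) equals the number of primitive reduced positive-definite forms (a, b, c) = a*x^2 + b*x*y + c*y^2 with b^2 - 4ac = D,
where reduced means |b| <= a <= c, with b >= 0 whenever |b| = a or a = c, and primitive means gcd(a, b, c) = 1.
Reduced forces 3a^2 <= |D| = 1204, so 1 <= a <= 20; b must have the parity of D, and c = (b^2 - D)/(4a) must be an integer >= a.
Enumerate a = 1..20, b in [-a, a]:
  a=1: (1, 0, 301)  [1]
  a=2: (2, 2, 151)  [1]
  a=3..4: none
  a=5: (5, -4, 61), (5, 4, 61)  [2]
  a=6: none
  a=7: (7, 0, 43)  [1]
  a=8..9: none
  a=10: (10, -6, 31), (10, 6, 31)  [2]
  a=11..13: none
  a=14: (14, 14, 25)  [1]
  a=15..20: none
Total reduced forms: 1 + 1 + 2 + 1 + 2 + 1 = 8
h = 8

8


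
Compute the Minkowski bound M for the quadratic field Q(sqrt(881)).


d = 881, d mod 4 = 1, so disc(K) = d = 881; |disc(K)| = 881
Real quadratic field, so n = 2, s = r2 = 0, r1 = 2
M = (n!/n^n) * (4/pi)^s * sqrt(|disc(K)|) = (2!/2^2) * (4/pi)^0 * sqrt(881)
= 0.5 * 1.000000 * 29.681644
= 14.8408

14.8408


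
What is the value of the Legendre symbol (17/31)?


p = 31 is prime, so compute (17/31) with the reciprocity algorithm (Jacobi-symbol steps: pull out 2s via (2/n), flip via reciprocity, reduce):
  reciprocity: (17/31) -> +(31/17)
  reduce: (14/17)
  pull out 2: (2/17) = +1  (since 17 mod 8 = 1)
  reciprocity: (7/17) -> +(17/7)
  reduce: (3/7)
  reciprocity: (3/7) -> -(7/3)
  reduce: (1/3)
  (1/3) = 1
Product of signs = -1
(17/31) = -1

-1


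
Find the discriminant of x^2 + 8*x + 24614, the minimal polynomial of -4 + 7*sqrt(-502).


The element -4 + 7*sqrt(-502) has minimal polynomial:
x^2 + 8*x + 24614
Discriminant = (8)^2 - 4*(24614)
= 64 - 98456
= -98392

-98392


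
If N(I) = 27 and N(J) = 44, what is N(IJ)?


N(IJ) = N(I) * N(J)
= 27 * 44
= 1188

1188


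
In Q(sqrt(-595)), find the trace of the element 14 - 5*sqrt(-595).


Tr(a + b*sqrt(d)) = (a + b*sqrt(d)) + (a - b*sqrt(d)) = 2a
= 2 * (14)
= 28

28


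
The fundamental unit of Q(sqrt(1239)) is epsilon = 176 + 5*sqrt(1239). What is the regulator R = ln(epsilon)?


epsilon = 176 + 5*sqrt(1239)
= 351.9972
R = ln(351.9972)
= 5.8636

5.8636


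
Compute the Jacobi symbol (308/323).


Compute (308/323) via quadratic reciprocity:
  pull out 2: (2/323) = -1  (since 323 mod 8 = 3)
  pull out 2: (2/323) = -1  (since 323 mod 8 = 3)
  reciprocity: (77/323) -> +(323/77)
  reduce: (15/77)
  reciprocity: (15/77) -> +(77/15)
  reduce: (2/15)
  pull out 2: (2/15) = +1  (since 15 mod 8 = 7)
  (1/15) = 1
Product of signs = 1

1


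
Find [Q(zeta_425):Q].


The degree equals Euler's totient phi(425).
425 = 5^2 * 17
phi(425) = 320

320


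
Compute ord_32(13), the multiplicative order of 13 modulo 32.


We want ord_32(13), the smallest k >= 1 with 13^k = 1 mod 32.
n = 32 = 2^5, phi(32) = 16; the order divides phi(n).
Divisors of 16: 1, 2, 4, 8, 16
Repeated squaring mod 32: 13^1 = 13, 13^2 = 9, 13^4 = 17, 13^8 = 1, 13^16 = 1
Test divisors in increasing order:
  k=1: 13^1 = 13 mod 32
  k=2: 13^2 = 9 mod 32
  k=4: 13^4 = 17 mod 32
  k=8: 13^8 = 1 mod 32  <- first divisor giving 1
Order = 8

8


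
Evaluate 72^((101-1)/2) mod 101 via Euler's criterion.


p = 101 is prime and the exponent is (p-1)/2 = 50, so by Euler's criterion 72^50 = (72/101) = +1 or -1 mod 101.
Compute by square-and-multiply:
  50 = 32 + 16 + 2 (binary 110010)
  Repeated squaring mod 101: 72^1 = 72, 72^2 = 33, 72^4 = 79, 72^8 = 80, 72^16 = 37, 72^32 = 56
  72^50 = 72^32 * 72^16 * 72^2 = 56 * 37 * 33 mod 101
    56 * 37 = 2072 = 52 mod 101
    52 * 33 = 1716 = 100 mod 101
  72^50 = 100 mod 101
Result 100 = p - 1 = -1 mod 101: 72 is a quadratic non-residue mod 101. As a residue in [0, p-1] the value is 100.
72^50 mod 101 = 100

100
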